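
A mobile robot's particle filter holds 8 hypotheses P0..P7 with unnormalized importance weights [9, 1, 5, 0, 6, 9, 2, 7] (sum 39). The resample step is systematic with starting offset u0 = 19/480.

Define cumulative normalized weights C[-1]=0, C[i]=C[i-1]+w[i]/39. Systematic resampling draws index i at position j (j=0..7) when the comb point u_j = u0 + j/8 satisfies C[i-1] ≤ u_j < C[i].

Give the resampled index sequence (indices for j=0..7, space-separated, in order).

0 0 2 4 5 5 6 7

C = [3/13, 10/39, 5/13, 5/13, 7/13, 10/13, 32/39, 1]
j=0: u_0=19/480 ∈ [0, 3/13) → index 0
j=1: u_1=79/480 ∈ [0, 3/13) → index 0
j=2: u_2=139/480 ∈ [10/39, 5/13) → index 2
j=3: u_3=199/480 ∈ [5/13, 7/13) → index 4
j=4: u_4=259/480 ∈ [7/13, 10/13) → index 5
j=5: u_5=319/480 ∈ [7/13, 10/13) → index 5
j=6: u_6=379/480 ∈ [10/13, 32/39) → index 6
j=7: u_7=439/480 ∈ [32/39, 1) → index 7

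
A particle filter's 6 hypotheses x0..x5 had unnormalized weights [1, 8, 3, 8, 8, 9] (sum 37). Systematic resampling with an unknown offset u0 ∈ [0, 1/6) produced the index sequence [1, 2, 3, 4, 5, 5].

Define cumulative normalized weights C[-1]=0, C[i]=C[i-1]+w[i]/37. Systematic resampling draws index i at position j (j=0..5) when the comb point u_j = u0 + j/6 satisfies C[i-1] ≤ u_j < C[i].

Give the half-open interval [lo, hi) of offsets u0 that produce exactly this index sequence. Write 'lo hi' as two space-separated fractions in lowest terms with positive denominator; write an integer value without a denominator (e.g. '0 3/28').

C = [1/37, 9/37, 12/37, 20/37, 28/37, 1]
j=0 picked index 1: u0 ∈ [1/37, 9/37)
j=1 picked index 2: u0 ∈ [17/222, 35/222)
j=2 picked index 3: u0 ∈ [-1/111, 23/111)
j=3 picked index 4: u0 ∈ [3/74, 19/74)
j=4 picked index 5: u0 ∈ [10/111, 1/3)
j=5 picked index 5: u0 ∈ [-17/222, 1/6)
intersection: [10/111, 35/222)

10/111 35/222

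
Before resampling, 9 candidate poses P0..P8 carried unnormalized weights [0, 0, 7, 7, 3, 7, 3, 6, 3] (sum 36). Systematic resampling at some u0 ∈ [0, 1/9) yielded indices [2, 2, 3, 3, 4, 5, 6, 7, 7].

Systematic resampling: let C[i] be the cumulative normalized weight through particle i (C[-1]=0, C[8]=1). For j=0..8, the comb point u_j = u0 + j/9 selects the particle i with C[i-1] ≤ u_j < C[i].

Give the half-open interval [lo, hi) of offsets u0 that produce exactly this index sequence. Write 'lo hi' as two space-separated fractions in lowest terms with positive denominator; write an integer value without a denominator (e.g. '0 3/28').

C = [0, 0, 7/36, 7/18, 17/36, 2/3, 3/4, 11/12, 1]
j=0 picked index 2: u0 ∈ [0, 7/36)
j=1 picked index 2: u0 ∈ [-1/9, 1/12)
j=2 picked index 3: u0 ∈ [-1/36, 1/6)
j=3 picked index 3: u0 ∈ [-5/36, 1/18)
j=4 picked index 4: u0 ∈ [-1/18, 1/36)
j=5 picked index 5: u0 ∈ [-1/12, 1/9)
j=6 picked index 6: u0 ∈ [0, 1/12)
j=7 picked index 7: u0 ∈ [-1/36, 5/36)
j=8 picked index 7: u0 ∈ [-5/36, 1/36)
intersection: [0, 1/36)

0 1/36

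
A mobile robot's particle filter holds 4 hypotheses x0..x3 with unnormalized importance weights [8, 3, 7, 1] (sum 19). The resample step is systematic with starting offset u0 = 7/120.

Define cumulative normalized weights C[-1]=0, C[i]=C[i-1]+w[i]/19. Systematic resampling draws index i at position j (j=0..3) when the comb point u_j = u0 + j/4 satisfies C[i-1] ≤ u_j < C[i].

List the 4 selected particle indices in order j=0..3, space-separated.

0 0 1 2

C = [8/19, 11/19, 18/19, 1]
j=0: u_0=7/120 ∈ [0, 8/19) → index 0
j=1: u_1=37/120 ∈ [0, 8/19) → index 0
j=2: u_2=67/120 ∈ [8/19, 11/19) → index 1
j=3: u_3=97/120 ∈ [11/19, 18/19) → index 2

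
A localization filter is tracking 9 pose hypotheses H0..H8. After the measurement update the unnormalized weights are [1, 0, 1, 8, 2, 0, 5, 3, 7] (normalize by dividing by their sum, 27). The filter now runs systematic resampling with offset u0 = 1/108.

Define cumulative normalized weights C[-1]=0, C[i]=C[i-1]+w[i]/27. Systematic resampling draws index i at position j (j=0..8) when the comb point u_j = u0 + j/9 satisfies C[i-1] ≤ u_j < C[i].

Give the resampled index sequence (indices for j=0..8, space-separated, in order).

0 3 3 3 6 6 7 8 8

C = [1/27, 1/27, 2/27, 10/27, 4/9, 4/9, 17/27, 20/27, 1]
j=0: u_0=1/108 ∈ [0, 1/27) → index 0
j=1: u_1=13/108 ∈ [2/27, 10/27) → index 3
j=2: u_2=25/108 ∈ [2/27, 10/27) → index 3
j=3: u_3=37/108 ∈ [2/27, 10/27) → index 3
j=4: u_4=49/108 ∈ [4/9, 17/27) → index 6
j=5: u_5=61/108 ∈ [4/9, 17/27) → index 6
j=6: u_6=73/108 ∈ [17/27, 20/27) → index 7
j=7: u_7=85/108 ∈ [20/27, 1) → index 8
j=8: u_8=97/108 ∈ [20/27, 1) → index 8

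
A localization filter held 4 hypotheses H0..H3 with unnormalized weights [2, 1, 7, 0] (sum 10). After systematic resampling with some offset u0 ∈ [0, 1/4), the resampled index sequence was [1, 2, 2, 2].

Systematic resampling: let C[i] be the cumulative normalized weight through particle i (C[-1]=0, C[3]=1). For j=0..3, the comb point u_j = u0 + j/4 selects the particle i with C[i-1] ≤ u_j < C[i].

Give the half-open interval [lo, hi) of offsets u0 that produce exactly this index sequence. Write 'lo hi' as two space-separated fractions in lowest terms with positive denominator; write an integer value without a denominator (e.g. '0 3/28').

C = [1/5, 3/10, 1, 1]
j=0 picked index 1: u0 ∈ [1/5, 3/10)
j=1 picked index 2: u0 ∈ [1/20, 3/4)
j=2 picked index 2: u0 ∈ [-1/5, 1/2)
j=3 picked index 2: u0 ∈ [-9/20, 1/4)
intersection: [1/5, 1/4)

1/5 1/4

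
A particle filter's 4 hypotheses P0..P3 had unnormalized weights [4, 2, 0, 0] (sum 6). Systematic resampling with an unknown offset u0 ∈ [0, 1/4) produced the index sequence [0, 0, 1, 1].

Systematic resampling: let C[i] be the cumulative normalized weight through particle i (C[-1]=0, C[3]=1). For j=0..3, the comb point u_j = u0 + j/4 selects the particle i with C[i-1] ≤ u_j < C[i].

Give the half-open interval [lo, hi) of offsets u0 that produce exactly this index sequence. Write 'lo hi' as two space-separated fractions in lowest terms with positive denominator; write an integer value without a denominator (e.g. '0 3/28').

C = [2/3, 1, 1, 1]
j=0 picked index 0: u0 ∈ [0, 2/3)
j=1 picked index 0: u0 ∈ [-1/4, 5/12)
j=2 picked index 1: u0 ∈ [1/6, 1/2)
j=3 picked index 1: u0 ∈ [-1/12, 1/4)
intersection: [1/6, 1/4)

1/6 1/4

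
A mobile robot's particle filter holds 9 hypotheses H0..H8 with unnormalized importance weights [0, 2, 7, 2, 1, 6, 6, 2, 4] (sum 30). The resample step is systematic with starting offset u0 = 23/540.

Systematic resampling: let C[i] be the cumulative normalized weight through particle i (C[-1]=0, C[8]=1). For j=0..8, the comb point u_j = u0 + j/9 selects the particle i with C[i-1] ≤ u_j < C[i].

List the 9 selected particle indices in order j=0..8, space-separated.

C = [0, 1/15, 3/10, 11/30, 2/5, 3/5, 4/5, 13/15, 1]
j=0: u_0=23/540 ∈ [0, 1/15) → index 1
j=1: u_1=83/540 ∈ [1/15, 3/10) → index 2
j=2: u_2=143/540 ∈ [1/15, 3/10) → index 2
j=3: u_3=203/540 ∈ [11/30, 2/5) → index 4
j=4: u_4=263/540 ∈ [2/5, 3/5) → index 5
j=5: u_5=323/540 ∈ [2/5, 3/5) → index 5
j=6: u_6=383/540 ∈ [3/5, 4/5) → index 6
j=7: u_7=443/540 ∈ [4/5, 13/15) → index 7
j=8: u_8=503/540 ∈ [13/15, 1) → index 8

1 2 2 4 5 5 6 7 8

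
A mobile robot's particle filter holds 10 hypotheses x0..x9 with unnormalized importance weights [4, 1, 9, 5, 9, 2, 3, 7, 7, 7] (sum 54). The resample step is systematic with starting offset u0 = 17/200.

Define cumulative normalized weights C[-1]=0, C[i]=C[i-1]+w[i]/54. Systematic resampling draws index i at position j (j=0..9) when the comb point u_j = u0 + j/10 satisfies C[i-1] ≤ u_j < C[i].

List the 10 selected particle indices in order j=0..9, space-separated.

1 2 3 4 4 6 7 8 9 9

C = [2/27, 5/54, 7/27, 19/54, 14/27, 5/9, 11/18, 20/27, 47/54, 1]
j=0: u_0=17/200 ∈ [2/27, 5/54) → index 1
j=1: u_1=37/200 ∈ [5/54, 7/27) → index 2
j=2: u_2=57/200 ∈ [7/27, 19/54) → index 3
j=3: u_3=77/200 ∈ [19/54, 14/27) → index 4
j=4: u_4=97/200 ∈ [19/54, 14/27) → index 4
j=5: u_5=117/200 ∈ [5/9, 11/18) → index 6
j=6: u_6=137/200 ∈ [11/18, 20/27) → index 7
j=7: u_7=157/200 ∈ [20/27, 47/54) → index 8
j=8: u_8=177/200 ∈ [47/54, 1) → index 9
j=9: u_9=197/200 ∈ [47/54, 1) → index 9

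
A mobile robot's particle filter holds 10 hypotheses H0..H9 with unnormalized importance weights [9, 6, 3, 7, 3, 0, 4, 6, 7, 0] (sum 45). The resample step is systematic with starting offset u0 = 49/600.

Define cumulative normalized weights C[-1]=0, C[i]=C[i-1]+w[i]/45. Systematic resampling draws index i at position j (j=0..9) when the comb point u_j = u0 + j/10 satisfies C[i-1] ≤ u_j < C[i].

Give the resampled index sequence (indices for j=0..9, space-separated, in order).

C = [1/5, 1/3, 2/5, 5/9, 28/45, 28/45, 32/45, 38/45, 1, 1]
j=0: u_0=49/600 ∈ [0, 1/5) → index 0
j=1: u_1=109/600 ∈ [0, 1/5) → index 0
j=2: u_2=169/600 ∈ [1/5, 1/3) → index 1
j=3: u_3=229/600 ∈ [1/3, 2/5) → index 2
j=4: u_4=289/600 ∈ [2/5, 5/9) → index 3
j=5: u_5=349/600 ∈ [5/9, 28/45) → index 4
j=6: u_6=409/600 ∈ [28/45, 32/45) → index 6
j=7: u_7=469/600 ∈ [32/45, 38/45) → index 7
j=8: u_8=529/600 ∈ [38/45, 1) → index 8
j=9: u_9=589/600 ∈ [38/45, 1) → index 8

0 0 1 2 3 4 6 7 8 8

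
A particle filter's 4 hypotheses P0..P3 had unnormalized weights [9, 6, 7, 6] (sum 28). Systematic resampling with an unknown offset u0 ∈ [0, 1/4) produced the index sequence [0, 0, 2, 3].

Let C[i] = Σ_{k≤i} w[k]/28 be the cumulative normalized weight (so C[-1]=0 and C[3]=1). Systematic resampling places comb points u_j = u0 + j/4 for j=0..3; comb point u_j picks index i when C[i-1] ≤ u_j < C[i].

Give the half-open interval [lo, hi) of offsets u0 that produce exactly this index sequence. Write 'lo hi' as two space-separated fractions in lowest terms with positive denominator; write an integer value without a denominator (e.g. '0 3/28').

C = [9/28, 15/28, 11/14, 1]
j=0 picked index 0: u0 ∈ [0, 9/28)
j=1 picked index 0: u0 ∈ [-1/4, 1/14)
j=2 picked index 2: u0 ∈ [1/28, 2/7)
j=3 picked index 3: u0 ∈ [1/28, 1/4)
intersection: [1/28, 1/14)

1/28 1/14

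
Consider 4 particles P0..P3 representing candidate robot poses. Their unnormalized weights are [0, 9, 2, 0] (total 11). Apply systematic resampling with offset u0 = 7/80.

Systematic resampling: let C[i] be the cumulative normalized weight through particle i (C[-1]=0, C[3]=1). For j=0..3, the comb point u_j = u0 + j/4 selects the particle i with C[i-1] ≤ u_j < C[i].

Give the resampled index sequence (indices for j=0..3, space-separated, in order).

C = [0, 9/11, 1, 1]
j=0: u_0=7/80 ∈ [0, 9/11) → index 1
j=1: u_1=27/80 ∈ [0, 9/11) → index 1
j=2: u_2=47/80 ∈ [0, 9/11) → index 1
j=3: u_3=67/80 ∈ [9/11, 1) → index 2

1 1 1 2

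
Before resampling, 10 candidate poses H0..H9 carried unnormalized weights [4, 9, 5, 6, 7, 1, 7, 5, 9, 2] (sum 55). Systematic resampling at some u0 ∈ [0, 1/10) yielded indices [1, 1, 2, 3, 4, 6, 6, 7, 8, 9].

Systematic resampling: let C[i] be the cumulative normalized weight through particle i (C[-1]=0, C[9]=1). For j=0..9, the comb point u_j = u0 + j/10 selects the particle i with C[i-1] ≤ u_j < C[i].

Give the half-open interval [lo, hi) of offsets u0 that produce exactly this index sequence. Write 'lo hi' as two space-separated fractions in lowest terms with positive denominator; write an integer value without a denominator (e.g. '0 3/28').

C = [4/55, 13/55, 18/55, 24/55, 31/55, 32/55, 39/55, 4/5, 53/55, 1]
j=0 picked index 1: u0 ∈ [4/55, 13/55)
j=1 picked index 1: u0 ∈ [-3/110, 3/22)
j=2 picked index 2: u0 ∈ [2/55, 7/55)
j=3 picked index 3: u0 ∈ [3/110, 3/22)
j=4 picked index 4: u0 ∈ [2/55, 9/55)
j=5 picked index 6: u0 ∈ [9/110, 23/110)
j=6 picked index 6: u0 ∈ [-1/55, 6/55)
j=7 picked index 7: u0 ∈ [1/110, 1/10)
j=8 picked index 8: u0 ∈ [0, 9/55)
j=9 picked index 9: u0 ∈ [7/110, 1/10)
intersection: [9/110, 1/10)

9/110 1/10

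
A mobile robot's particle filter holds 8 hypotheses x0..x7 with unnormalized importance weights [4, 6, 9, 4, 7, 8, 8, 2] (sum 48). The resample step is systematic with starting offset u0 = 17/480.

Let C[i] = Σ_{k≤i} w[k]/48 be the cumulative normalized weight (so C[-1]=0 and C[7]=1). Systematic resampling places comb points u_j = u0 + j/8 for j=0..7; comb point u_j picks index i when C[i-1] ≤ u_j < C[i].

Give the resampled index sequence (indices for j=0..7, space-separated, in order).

0 1 2 3 4 5 5 6

C = [1/12, 5/24, 19/48, 23/48, 5/8, 19/24, 23/24, 1]
j=0: u_0=17/480 ∈ [0, 1/12) → index 0
j=1: u_1=77/480 ∈ [1/12, 5/24) → index 1
j=2: u_2=137/480 ∈ [5/24, 19/48) → index 2
j=3: u_3=197/480 ∈ [19/48, 23/48) → index 3
j=4: u_4=257/480 ∈ [23/48, 5/8) → index 4
j=5: u_5=317/480 ∈ [5/8, 19/24) → index 5
j=6: u_6=377/480 ∈ [5/8, 19/24) → index 5
j=7: u_7=437/480 ∈ [19/24, 23/24) → index 6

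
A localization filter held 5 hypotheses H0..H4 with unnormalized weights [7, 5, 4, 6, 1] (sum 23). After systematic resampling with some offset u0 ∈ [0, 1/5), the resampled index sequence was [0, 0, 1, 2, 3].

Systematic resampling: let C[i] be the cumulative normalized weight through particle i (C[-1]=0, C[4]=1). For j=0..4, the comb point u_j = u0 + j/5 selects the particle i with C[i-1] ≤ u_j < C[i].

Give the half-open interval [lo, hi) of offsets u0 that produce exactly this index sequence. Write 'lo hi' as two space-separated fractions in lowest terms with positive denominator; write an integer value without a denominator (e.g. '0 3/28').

C = [7/23, 12/23, 16/23, 22/23, 1]
j=0 picked index 0: u0 ∈ [0, 7/23)
j=1 picked index 0: u0 ∈ [-1/5, 12/115)
j=2 picked index 1: u0 ∈ [-11/115, 14/115)
j=3 picked index 2: u0 ∈ [-9/115, 11/115)
j=4 picked index 3: u0 ∈ [-12/115, 18/115)
intersection: [0, 11/115)

0 11/115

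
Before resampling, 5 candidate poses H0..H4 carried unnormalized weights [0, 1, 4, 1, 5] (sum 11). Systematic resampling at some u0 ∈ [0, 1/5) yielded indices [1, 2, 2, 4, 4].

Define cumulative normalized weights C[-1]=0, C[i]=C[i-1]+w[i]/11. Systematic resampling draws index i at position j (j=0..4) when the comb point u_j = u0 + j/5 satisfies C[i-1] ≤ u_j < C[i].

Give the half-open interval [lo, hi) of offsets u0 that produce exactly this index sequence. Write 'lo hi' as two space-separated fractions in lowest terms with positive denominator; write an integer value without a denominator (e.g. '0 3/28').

0 3/55

C = [0, 1/11, 5/11, 6/11, 1]
j=0 picked index 1: u0 ∈ [0, 1/11)
j=1 picked index 2: u0 ∈ [-6/55, 14/55)
j=2 picked index 2: u0 ∈ [-17/55, 3/55)
j=3 picked index 4: u0 ∈ [-3/55, 2/5)
j=4 picked index 4: u0 ∈ [-14/55, 1/5)
intersection: [0, 3/55)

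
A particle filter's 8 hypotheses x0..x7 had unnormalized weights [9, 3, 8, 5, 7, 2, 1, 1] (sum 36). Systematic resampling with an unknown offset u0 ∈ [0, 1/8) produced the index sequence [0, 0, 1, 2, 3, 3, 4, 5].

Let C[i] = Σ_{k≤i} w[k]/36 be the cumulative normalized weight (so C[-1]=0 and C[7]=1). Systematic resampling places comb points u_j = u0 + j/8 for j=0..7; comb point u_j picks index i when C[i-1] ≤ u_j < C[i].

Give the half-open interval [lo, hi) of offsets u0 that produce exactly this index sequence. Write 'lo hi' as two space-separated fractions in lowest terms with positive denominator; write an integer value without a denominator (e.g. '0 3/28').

C = [1/4, 1/3, 5/9, 25/36, 8/9, 17/18, 35/36, 1]
j=0 picked index 0: u0 ∈ [0, 1/4)
j=1 picked index 0: u0 ∈ [-1/8, 1/8)
j=2 picked index 1: u0 ∈ [0, 1/12)
j=3 picked index 2: u0 ∈ [-1/24, 13/72)
j=4 picked index 3: u0 ∈ [1/18, 7/36)
j=5 picked index 3: u0 ∈ [-5/72, 5/72)
j=6 picked index 4: u0 ∈ [-1/18, 5/36)
j=7 picked index 5: u0 ∈ [1/72, 5/72)
intersection: [1/18, 5/72)

1/18 5/72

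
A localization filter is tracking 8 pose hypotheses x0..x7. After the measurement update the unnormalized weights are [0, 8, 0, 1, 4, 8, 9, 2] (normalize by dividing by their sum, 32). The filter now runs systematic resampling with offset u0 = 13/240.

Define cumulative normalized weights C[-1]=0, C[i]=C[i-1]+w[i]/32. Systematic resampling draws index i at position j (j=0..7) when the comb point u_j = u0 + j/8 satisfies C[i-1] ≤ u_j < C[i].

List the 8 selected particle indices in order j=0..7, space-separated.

1 1 4 5 5 6 6 6

C = [0, 1/4, 1/4, 9/32, 13/32, 21/32, 15/16, 1]
j=0: u_0=13/240 ∈ [0, 1/4) → index 1
j=1: u_1=43/240 ∈ [0, 1/4) → index 1
j=2: u_2=73/240 ∈ [9/32, 13/32) → index 4
j=3: u_3=103/240 ∈ [13/32, 21/32) → index 5
j=4: u_4=133/240 ∈ [13/32, 21/32) → index 5
j=5: u_5=163/240 ∈ [21/32, 15/16) → index 6
j=6: u_6=193/240 ∈ [21/32, 15/16) → index 6
j=7: u_7=223/240 ∈ [21/32, 15/16) → index 6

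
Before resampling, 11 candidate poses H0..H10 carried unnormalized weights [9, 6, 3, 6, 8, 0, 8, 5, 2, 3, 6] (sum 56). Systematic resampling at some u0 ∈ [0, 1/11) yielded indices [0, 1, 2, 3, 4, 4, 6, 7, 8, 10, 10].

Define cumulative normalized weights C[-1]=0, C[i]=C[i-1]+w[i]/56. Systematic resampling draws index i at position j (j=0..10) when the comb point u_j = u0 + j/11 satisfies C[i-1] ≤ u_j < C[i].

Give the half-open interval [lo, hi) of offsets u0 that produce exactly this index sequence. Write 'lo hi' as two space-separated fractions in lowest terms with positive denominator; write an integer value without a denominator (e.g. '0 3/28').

C = [9/56, 15/56, 9/28, 3/7, 4/7, 4/7, 5/7, 45/56, 47/56, 25/28, 1]
j=0 picked index 0: u0 ∈ [0, 9/56)
j=1 picked index 1: u0 ∈ [43/616, 109/616)
j=2 picked index 2: u0 ∈ [53/616, 43/308)
j=3 picked index 3: u0 ∈ [15/308, 12/77)
j=4 picked index 4: u0 ∈ [5/77, 16/77)
j=5 picked index 4: u0 ∈ [-2/77, 9/77)
j=6 picked index 6: u0 ∈ [2/77, 13/77)
j=7 picked index 7: u0 ∈ [6/77, 103/616)
j=8 picked index 8: u0 ∈ [47/616, 69/616)
j=9 picked index 10: u0 ∈ [23/308, 2/11)
j=10 picked index 10: u0 ∈ [-5/308, 1/11)
intersection: [53/616, 1/11)

53/616 1/11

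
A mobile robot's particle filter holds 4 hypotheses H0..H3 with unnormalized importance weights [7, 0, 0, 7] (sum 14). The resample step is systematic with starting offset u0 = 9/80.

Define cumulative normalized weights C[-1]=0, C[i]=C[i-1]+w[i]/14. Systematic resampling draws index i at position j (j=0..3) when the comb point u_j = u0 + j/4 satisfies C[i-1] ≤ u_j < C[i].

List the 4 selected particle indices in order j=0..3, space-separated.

C = [1/2, 1/2, 1/2, 1]
j=0: u_0=9/80 ∈ [0, 1/2) → index 0
j=1: u_1=29/80 ∈ [0, 1/2) → index 0
j=2: u_2=49/80 ∈ [1/2, 1) → index 3
j=3: u_3=69/80 ∈ [1/2, 1) → index 3

0 0 3 3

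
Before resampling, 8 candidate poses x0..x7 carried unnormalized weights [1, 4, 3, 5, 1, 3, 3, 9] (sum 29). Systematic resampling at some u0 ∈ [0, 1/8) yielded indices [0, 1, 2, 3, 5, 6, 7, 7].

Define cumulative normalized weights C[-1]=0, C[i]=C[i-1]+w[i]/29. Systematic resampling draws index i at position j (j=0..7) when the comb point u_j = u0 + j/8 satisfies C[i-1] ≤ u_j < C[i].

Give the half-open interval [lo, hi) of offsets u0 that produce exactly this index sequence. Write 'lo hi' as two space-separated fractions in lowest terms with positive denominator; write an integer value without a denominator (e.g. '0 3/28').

C = [1/29, 5/29, 8/29, 13/29, 14/29, 17/29, 20/29, 1]
j=0 picked index 0: u0 ∈ [0, 1/29)
j=1 picked index 1: u0 ∈ [-21/232, 11/232)
j=2 picked index 2: u0 ∈ [-9/116, 3/116)
j=3 picked index 3: u0 ∈ [-23/232, 17/232)
j=4 picked index 5: u0 ∈ [-1/58, 5/58)
j=5 picked index 6: u0 ∈ [-9/232, 15/232)
j=6 picked index 7: u0 ∈ [-7/116, 1/4)
j=7 picked index 7: u0 ∈ [-43/232, 1/8)
intersection: [0, 3/116)

0 3/116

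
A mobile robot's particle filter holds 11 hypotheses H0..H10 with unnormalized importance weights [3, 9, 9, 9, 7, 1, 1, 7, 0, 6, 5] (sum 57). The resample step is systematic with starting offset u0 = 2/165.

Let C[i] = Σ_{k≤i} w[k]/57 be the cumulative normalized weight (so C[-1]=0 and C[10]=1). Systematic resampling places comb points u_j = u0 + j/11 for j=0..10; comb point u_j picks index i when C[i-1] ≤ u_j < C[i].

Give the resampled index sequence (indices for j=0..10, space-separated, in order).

C = [1/19, 4/19, 7/19, 10/19, 37/57, 2/3, 13/19, 46/57, 46/57, 52/57, 1]
j=0: u_0=2/165 ∈ [0, 1/19) → index 0
j=1: u_1=17/165 ∈ [1/19, 4/19) → index 1
j=2: u_2=32/165 ∈ [1/19, 4/19) → index 1
j=3: u_3=47/165 ∈ [4/19, 7/19) → index 2
j=4: u_4=62/165 ∈ [7/19, 10/19) → index 3
j=5: u_5=7/15 ∈ [7/19, 10/19) → index 3
j=6: u_6=92/165 ∈ [10/19, 37/57) → index 4
j=7: u_7=107/165 ∈ [10/19, 37/57) → index 4
j=8: u_8=122/165 ∈ [13/19, 46/57) → index 7
j=9: u_9=137/165 ∈ [46/57, 52/57) → index 9
j=10: u_10=152/165 ∈ [52/57, 1) → index 10

0 1 1 2 3 3 4 4 7 9 10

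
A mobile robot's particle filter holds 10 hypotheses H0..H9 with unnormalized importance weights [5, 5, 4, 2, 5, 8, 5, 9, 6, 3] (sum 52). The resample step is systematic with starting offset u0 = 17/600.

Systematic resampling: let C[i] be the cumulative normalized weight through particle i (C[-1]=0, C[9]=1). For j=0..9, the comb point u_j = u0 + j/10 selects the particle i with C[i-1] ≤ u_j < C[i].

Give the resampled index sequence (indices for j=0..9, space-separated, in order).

C = [5/52, 5/26, 7/26, 4/13, 21/52, 29/52, 17/26, 43/52, 49/52, 1]
j=0: u_0=17/600 ∈ [0, 5/52) → index 0
j=1: u_1=77/600 ∈ [5/52, 5/26) → index 1
j=2: u_2=137/600 ∈ [5/26, 7/26) → index 2
j=3: u_3=197/600 ∈ [4/13, 21/52) → index 4
j=4: u_4=257/600 ∈ [21/52, 29/52) → index 5
j=5: u_5=317/600 ∈ [21/52, 29/52) → index 5
j=6: u_6=377/600 ∈ [29/52, 17/26) → index 6
j=7: u_7=437/600 ∈ [17/26, 43/52) → index 7
j=8: u_8=497/600 ∈ [43/52, 49/52) → index 8
j=9: u_9=557/600 ∈ [43/52, 49/52) → index 8

0 1 2 4 5 5 6 7 8 8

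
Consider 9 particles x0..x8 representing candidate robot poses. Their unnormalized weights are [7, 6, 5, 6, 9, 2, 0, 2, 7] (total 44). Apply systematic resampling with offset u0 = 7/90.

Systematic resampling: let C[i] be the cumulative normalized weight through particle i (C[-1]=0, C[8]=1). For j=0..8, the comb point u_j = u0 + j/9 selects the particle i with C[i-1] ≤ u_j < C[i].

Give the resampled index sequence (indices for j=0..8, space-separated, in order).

0 1 2 3 3 4 4 8 8

C = [7/44, 13/44, 9/22, 6/11, 3/4, 35/44, 35/44, 37/44, 1]
j=0: u_0=7/90 ∈ [0, 7/44) → index 0
j=1: u_1=17/90 ∈ [7/44, 13/44) → index 1
j=2: u_2=3/10 ∈ [13/44, 9/22) → index 2
j=3: u_3=37/90 ∈ [9/22, 6/11) → index 3
j=4: u_4=47/90 ∈ [9/22, 6/11) → index 3
j=5: u_5=19/30 ∈ [6/11, 3/4) → index 4
j=6: u_6=67/90 ∈ [6/11, 3/4) → index 4
j=7: u_7=77/90 ∈ [37/44, 1) → index 8
j=8: u_8=29/30 ∈ [37/44, 1) → index 8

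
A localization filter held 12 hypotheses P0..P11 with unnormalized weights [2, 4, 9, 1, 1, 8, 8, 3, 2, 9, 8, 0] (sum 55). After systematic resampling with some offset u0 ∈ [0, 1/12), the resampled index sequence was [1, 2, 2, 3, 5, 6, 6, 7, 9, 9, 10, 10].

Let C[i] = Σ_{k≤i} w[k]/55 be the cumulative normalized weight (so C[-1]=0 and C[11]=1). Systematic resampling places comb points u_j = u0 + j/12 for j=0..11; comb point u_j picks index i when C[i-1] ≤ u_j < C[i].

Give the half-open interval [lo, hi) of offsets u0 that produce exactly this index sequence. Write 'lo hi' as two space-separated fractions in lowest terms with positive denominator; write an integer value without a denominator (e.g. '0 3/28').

C = [2/55, 6/55, 3/11, 16/55, 17/55, 5/11, 3/5, 36/55, 38/55, 47/55, 1, 1]
j=0 picked index 1: u0 ∈ [2/55, 6/55)
j=1 picked index 2: u0 ∈ [17/660, 25/132)
j=2 picked index 2: u0 ∈ [-19/330, 7/66)
j=3 picked index 3: u0 ∈ [1/44, 9/220)
j=4 picked index 5: u0 ∈ [-4/165, 4/33)
j=5 picked index 6: u0 ∈ [5/132, 11/60)
j=6 picked index 6: u0 ∈ [-1/22, 1/10)
j=7 picked index 7: u0 ∈ [1/60, 47/660)
j=8 picked index 9: u0 ∈ [4/165, 31/165)
j=9 picked index 9: u0 ∈ [-13/220, 23/220)
j=10 picked index 10: u0 ∈ [7/330, 1/6)
j=11 picked index 10: u0 ∈ [-41/660, 1/12)
intersection: [5/132, 9/220)

5/132 9/220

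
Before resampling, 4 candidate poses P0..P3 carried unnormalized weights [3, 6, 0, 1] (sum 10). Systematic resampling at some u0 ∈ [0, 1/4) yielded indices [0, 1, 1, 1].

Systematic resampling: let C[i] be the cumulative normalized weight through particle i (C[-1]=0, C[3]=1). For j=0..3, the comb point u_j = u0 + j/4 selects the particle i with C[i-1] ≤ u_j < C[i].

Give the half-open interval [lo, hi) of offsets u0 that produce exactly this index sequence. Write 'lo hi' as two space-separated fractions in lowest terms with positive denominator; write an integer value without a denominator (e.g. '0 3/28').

C = [3/10, 9/10, 9/10, 1]
j=0 picked index 0: u0 ∈ [0, 3/10)
j=1 picked index 1: u0 ∈ [1/20, 13/20)
j=2 picked index 1: u0 ∈ [-1/5, 2/5)
j=3 picked index 1: u0 ∈ [-9/20, 3/20)
intersection: [1/20, 3/20)

1/20 3/20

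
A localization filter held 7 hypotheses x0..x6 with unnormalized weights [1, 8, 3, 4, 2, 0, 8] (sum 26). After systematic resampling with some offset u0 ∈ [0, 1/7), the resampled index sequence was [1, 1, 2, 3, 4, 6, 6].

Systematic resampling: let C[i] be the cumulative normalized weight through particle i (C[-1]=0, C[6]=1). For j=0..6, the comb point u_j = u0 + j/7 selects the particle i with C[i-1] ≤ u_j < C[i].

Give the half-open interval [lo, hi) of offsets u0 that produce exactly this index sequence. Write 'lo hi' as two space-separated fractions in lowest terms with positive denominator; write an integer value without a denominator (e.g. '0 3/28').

11/182 11/91

C = [1/26, 9/26, 6/13, 8/13, 9/13, 9/13, 1]
j=0 picked index 1: u0 ∈ [1/26, 9/26)
j=1 picked index 1: u0 ∈ [-19/182, 37/182)
j=2 picked index 2: u0 ∈ [11/182, 16/91)
j=3 picked index 3: u0 ∈ [3/91, 17/91)
j=4 picked index 4: u0 ∈ [4/91, 11/91)
j=5 picked index 6: u0 ∈ [-2/91, 2/7)
j=6 picked index 6: u0 ∈ [-15/91, 1/7)
intersection: [11/182, 11/91)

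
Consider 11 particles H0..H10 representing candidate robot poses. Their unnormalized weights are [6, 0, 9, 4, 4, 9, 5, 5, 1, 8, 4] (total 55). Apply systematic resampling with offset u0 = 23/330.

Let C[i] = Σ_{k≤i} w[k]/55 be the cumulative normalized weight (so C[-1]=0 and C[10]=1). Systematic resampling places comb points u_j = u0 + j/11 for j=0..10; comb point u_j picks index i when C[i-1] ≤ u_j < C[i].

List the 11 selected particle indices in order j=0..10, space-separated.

C = [6/55, 6/55, 3/11, 19/55, 23/55, 32/55, 37/55, 42/55, 43/55, 51/55, 1]
j=0: u_0=23/330 ∈ [0, 6/55) → index 0
j=1: u_1=53/330 ∈ [6/55, 3/11) → index 2
j=2: u_2=83/330 ∈ [6/55, 3/11) → index 2
j=3: u_3=113/330 ∈ [3/11, 19/55) → index 3
j=4: u_4=13/30 ∈ [23/55, 32/55) → index 5
j=5: u_5=173/330 ∈ [23/55, 32/55) → index 5
j=6: u_6=203/330 ∈ [32/55, 37/55) → index 6
j=7: u_7=233/330 ∈ [37/55, 42/55) → index 7
j=8: u_8=263/330 ∈ [43/55, 51/55) → index 9
j=9: u_9=293/330 ∈ [43/55, 51/55) → index 9
j=10: u_10=323/330 ∈ [51/55, 1) → index 10

0 2 2 3 5 5 6 7 9 9 10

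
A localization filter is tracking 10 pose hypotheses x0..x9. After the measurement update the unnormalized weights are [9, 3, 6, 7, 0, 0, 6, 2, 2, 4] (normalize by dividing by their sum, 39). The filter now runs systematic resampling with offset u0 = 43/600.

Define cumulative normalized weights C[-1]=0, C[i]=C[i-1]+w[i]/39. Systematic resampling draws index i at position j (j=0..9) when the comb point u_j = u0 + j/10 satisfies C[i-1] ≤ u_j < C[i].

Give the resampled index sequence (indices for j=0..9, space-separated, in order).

C = [3/13, 4/13, 6/13, 25/39, 25/39, 25/39, 31/39, 11/13, 35/39, 1]
j=0: u_0=43/600 ∈ [0, 3/13) → index 0
j=1: u_1=103/600 ∈ [0, 3/13) → index 0
j=2: u_2=163/600 ∈ [3/13, 4/13) → index 1
j=3: u_3=223/600 ∈ [4/13, 6/13) → index 2
j=4: u_4=283/600 ∈ [6/13, 25/39) → index 3
j=5: u_5=343/600 ∈ [6/13, 25/39) → index 3
j=6: u_6=403/600 ∈ [25/39, 31/39) → index 6
j=7: u_7=463/600 ∈ [25/39, 31/39) → index 6
j=8: u_8=523/600 ∈ [11/13, 35/39) → index 8
j=9: u_9=583/600 ∈ [35/39, 1) → index 9

0 0 1 2 3 3 6 6 8 9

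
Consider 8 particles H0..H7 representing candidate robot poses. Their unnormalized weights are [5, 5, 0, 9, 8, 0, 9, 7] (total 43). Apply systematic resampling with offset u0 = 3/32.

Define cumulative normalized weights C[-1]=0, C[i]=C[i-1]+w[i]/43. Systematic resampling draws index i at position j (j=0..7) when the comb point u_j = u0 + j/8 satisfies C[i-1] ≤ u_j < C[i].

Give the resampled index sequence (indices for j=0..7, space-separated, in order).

0 1 3 4 4 6 7 7

C = [5/43, 10/43, 10/43, 19/43, 27/43, 27/43, 36/43, 1]
j=0: u_0=3/32 ∈ [0, 5/43) → index 0
j=1: u_1=7/32 ∈ [5/43, 10/43) → index 1
j=2: u_2=11/32 ∈ [10/43, 19/43) → index 3
j=3: u_3=15/32 ∈ [19/43, 27/43) → index 4
j=4: u_4=19/32 ∈ [19/43, 27/43) → index 4
j=5: u_5=23/32 ∈ [27/43, 36/43) → index 6
j=6: u_6=27/32 ∈ [36/43, 1) → index 7
j=7: u_7=31/32 ∈ [36/43, 1) → index 7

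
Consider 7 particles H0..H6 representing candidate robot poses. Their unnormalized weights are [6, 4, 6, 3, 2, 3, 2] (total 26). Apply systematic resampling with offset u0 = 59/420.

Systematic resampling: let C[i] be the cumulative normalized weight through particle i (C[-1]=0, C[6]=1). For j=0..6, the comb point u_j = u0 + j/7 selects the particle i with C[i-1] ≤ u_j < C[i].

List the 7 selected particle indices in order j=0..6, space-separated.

0 1 2 2 3 5 6

C = [3/13, 5/13, 8/13, 19/26, 21/26, 12/13, 1]
j=0: u_0=59/420 ∈ [0, 3/13) → index 0
j=1: u_1=17/60 ∈ [3/13, 5/13) → index 1
j=2: u_2=179/420 ∈ [5/13, 8/13) → index 2
j=3: u_3=239/420 ∈ [5/13, 8/13) → index 2
j=4: u_4=299/420 ∈ [8/13, 19/26) → index 3
j=5: u_5=359/420 ∈ [21/26, 12/13) → index 5
j=6: u_6=419/420 ∈ [12/13, 1) → index 6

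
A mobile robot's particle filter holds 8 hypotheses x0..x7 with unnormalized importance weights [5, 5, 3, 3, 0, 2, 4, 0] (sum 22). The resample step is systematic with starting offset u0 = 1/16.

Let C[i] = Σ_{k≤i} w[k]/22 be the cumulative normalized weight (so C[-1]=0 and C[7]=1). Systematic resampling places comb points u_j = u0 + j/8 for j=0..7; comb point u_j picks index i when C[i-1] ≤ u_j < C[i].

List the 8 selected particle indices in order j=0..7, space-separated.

C = [5/22, 5/11, 13/22, 8/11, 8/11, 9/11, 1, 1]
j=0: u_0=1/16 ∈ [0, 5/22) → index 0
j=1: u_1=3/16 ∈ [0, 5/22) → index 0
j=2: u_2=5/16 ∈ [5/22, 5/11) → index 1
j=3: u_3=7/16 ∈ [5/22, 5/11) → index 1
j=4: u_4=9/16 ∈ [5/11, 13/22) → index 2
j=5: u_5=11/16 ∈ [13/22, 8/11) → index 3
j=6: u_6=13/16 ∈ [8/11, 9/11) → index 5
j=7: u_7=15/16 ∈ [9/11, 1) → index 6

0 0 1 1 2 3 5 6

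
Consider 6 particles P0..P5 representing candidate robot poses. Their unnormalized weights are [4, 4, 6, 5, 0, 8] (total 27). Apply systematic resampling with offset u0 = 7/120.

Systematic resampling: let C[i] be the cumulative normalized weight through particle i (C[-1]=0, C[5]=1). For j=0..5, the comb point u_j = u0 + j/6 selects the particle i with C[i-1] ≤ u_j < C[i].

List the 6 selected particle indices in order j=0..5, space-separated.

0 1 2 3 5 5

C = [4/27, 8/27, 14/27, 19/27, 19/27, 1]
j=0: u_0=7/120 ∈ [0, 4/27) → index 0
j=1: u_1=9/40 ∈ [4/27, 8/27) → index 1
j=2: u_2=47/120 ∈ [8/27, 14/27) → index 2
j=3: u_3=67/120 ∈ [14/27, 19/27) → index 3
j=4: u_4=29/40 ∈ [19/27, 1) → index 5
j=5: u_5=107/120 ∈ [19/27, 1) → index 5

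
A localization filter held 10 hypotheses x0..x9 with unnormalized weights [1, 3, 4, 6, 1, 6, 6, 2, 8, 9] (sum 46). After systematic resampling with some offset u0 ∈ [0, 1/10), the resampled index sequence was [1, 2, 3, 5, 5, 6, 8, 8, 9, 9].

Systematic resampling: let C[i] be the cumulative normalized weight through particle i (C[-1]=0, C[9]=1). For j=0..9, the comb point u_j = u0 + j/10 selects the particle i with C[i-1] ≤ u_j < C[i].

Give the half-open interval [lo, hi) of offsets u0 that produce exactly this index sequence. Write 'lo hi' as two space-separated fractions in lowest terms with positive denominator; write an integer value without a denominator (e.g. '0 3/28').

C = [1/46, 2/23, 4/23, 7/23, 15/46, 21/46, 27/46, 29/46, 37/46, 1]
j=0 picked index 1: u0 ∈ [1/46, 2/23)
j=1 picked index 2: u0 ∈ [-3/230, 17/230)
j=2 picked index 3: u0 ∈ [-3/115, 12/115)
j=3 picked index 5: u0 ∈ [3/115, 18/115)
j=4 picked index 5: u0 ∈ [-17/230, 13/230)
j=5 picked index 6: u0 ∈ [-1/23, 2/23)
j=6 picked index 8: u0 ∈ [7/230, 47/230)
j=7 picked index 8: u0 ∈ [-8/115, 12/115)
j=8 picked index 9: u0 ∈ [1/230, 1/5)
j=9 picked index 9: u0 ∈ [-11/115, 1/10)
intersection: [7/230, 13/230)

7/230 13/230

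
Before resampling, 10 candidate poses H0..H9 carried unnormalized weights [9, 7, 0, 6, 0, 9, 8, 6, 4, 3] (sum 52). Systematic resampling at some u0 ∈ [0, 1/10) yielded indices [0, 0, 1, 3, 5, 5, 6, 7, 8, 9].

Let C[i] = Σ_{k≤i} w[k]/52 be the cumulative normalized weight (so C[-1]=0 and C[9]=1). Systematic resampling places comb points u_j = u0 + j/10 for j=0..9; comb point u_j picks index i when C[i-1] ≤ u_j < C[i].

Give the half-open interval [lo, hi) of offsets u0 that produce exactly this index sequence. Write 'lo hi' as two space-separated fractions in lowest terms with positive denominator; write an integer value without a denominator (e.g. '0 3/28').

C = [9/52, 4/13, 4/13, 11/26, 11/26, 31/52, 3/4, 45/52, 49/52, 1]
j=0 picked index 0: u0 ∈ [0, 9/52)
j=1 picked index 0: u0 ∈ [-1/10, 19/260)
j=2 picked index 1: u0 ∈ [-7/260, 7/65)
j=3 picked index 3: u0 ∈ [1/130, 8/65)
j=4 picked index 5: u0 ∈ [3/130, 51/260)
j=5 picked index 5: u0 ∈ [-1/13, 5/52)
j=6 picked index 6: u0 ∈ [-1/260, 3/20)
j=7 picked index 7: u0 ∈ [1/20, 43/260)
j=8 picked index 8: u0 ∈ [17/260, 37/260)
j=9 picked index 9: u0 ∈ [11/260, 1/10)
intersection: [17/260, 19/260)

17/260 19/260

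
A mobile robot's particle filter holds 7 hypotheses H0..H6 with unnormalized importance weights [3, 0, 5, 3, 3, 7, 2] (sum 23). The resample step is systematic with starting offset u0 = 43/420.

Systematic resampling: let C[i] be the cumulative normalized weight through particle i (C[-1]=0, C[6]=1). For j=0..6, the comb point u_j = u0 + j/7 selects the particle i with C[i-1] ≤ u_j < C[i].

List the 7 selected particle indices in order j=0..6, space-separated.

0 2 3 4 5 5 6

C = [3/23, 3/23, 8/23, 11/23, 14/23, 21/23, 1]
j=0: u_0=43/420 ∈ [0, 3/23) → index 0
j=1: u_1=103/420 ∈ [3/23, 8/23) → index 2
j=2: u_2=163/420 ∈ [8/23, 11/23) → index 3
j=3: u_3=223/420 ∈ [11/23, 14/23) → index 4
j=4: u_4=283/420 ∈ [14/23, 21/23) → index 5
j=5: u_5=49/60 ∈ [14/23, 21/23) → index 5
j=6: u_6=403/420 ∈ [21/23, 1) → index 6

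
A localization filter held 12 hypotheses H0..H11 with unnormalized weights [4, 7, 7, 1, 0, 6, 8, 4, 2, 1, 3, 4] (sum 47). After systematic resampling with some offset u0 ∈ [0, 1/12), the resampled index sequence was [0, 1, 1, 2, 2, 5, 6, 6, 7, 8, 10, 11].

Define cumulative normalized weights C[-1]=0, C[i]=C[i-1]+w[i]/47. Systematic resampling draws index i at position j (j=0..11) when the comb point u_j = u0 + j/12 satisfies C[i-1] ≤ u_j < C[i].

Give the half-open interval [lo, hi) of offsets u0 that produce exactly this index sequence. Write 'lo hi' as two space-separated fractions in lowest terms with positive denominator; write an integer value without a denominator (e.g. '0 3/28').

7/188 7/141

C = [4/47, 11/47, 18/47, 19/47, 19/47, 25/47, 33/47, 37/47, 39/47, 40/47, 43/47, 1]
j=0 picked index 0: u0 ∈ [0, 4/47)
j=1 picked index 1: u0 ∈ [1/564, 85/564)
j=2 picked index 1: u0 ∈ [-23/282, 19/282)
j=3 picked index 2: u0 ∈ [-3/188, 25/188)
j=4 picked index 2: u0 ∈ [-14/141, 7/141)
j=5 picked index 5: u0 ∈ [-7/564, 65/564)
j=6 picked index 6: u0 ∈ [3/94, 19/94)
j=7 picked index 6: u0 ∈ [-29/564, 67/564)
j=8 picked index 7: u0 ∈ [5/141, 17/141)
j=9 picked index 8: u0 ∈ [7/188, 15/188)
j=10 picked index 10: u0 ∈ [5/282, 23/282)
j=11 picked index 11: u0 ∈ [-1/564, 1/12)
intersection: [7/188, 7/141)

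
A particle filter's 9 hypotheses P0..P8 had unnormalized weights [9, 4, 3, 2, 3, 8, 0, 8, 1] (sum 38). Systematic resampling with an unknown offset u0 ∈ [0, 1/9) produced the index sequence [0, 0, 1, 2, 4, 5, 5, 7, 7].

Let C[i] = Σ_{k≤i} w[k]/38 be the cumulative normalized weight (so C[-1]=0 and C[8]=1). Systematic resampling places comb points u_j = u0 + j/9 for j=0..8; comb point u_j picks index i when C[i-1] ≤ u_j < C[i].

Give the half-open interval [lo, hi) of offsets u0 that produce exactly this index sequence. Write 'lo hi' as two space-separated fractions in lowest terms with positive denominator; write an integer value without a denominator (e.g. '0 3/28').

C = [9/38, 13/38, 8/19, 9/19, 21/38, 29/38, 29/38, 37/38, 1]
j=0 picked index 0: u0 ∈ [0, 9/38)
j=1 picked index 0: u0 ∈ [-1/9, 43/342)
j=2 picked index 1: u0 ∈ [5/342, 41/342)
j=3 picked index 2: u0 ∈ [1/114, 5/57)
j=4 picked index 4: u0 ∈ [5/171, 37/342)
j=5 picked index 5: u0 ∈ [-1/342, 71/342)
j=6 picked index 5: u0 ∈ [-13/114, 11/114)
j=7 picked index 7: u0 ∈ [-5/342, 67/342)
j=8 picked index 7: u0 ∈ [-43/342, 29/342)
intersection: [5/171, 29/342)

5/171 29/342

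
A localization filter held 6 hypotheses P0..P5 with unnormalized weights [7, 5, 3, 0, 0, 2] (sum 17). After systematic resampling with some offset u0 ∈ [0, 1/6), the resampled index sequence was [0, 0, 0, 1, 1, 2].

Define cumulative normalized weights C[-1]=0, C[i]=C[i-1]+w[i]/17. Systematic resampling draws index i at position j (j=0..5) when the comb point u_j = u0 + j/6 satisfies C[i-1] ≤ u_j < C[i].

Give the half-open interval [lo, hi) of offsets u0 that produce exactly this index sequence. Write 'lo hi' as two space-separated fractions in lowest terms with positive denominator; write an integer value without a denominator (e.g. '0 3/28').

0 2/51

C = [7/17, 12/17, 15/17, 15/17, 15/17, 1]
j=0 picked index 0: u0 ∈ [0, 7/17)
j=1 picked index 0: u0 ∈ [-1/6, 25/102)
j=2 picked index 0: u0 ∈ [-1/3, 4/51)
j=3 picked index 1: u0 ∈ [-3/34, 7/34)
j=4 picked index 1: u0 ∈ [-13/51, 2/51)
j=5 picked index 2: u0 ∈ [-13/102, 5/102)
intersection: [0, 2/51)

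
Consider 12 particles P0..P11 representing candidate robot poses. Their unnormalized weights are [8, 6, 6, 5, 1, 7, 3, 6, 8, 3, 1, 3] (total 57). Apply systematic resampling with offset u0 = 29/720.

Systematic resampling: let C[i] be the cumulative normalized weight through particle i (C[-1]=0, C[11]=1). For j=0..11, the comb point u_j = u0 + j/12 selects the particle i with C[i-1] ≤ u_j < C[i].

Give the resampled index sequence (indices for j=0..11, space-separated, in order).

0 0 1 2 3 5 5 6 7 8 8 11

C = [8/57, 14/57, 20/57, 25/57, 26/57, 11/19, 12/19, 14/19, 50/57, 53/57, 18/19, 1]
j=0: u_0=29/720 ∈ [0, 8/57) → index 0
j=1: u_1=89/720 ∈ [0, 8/57) → index 0
j=2: u_2=149/720 ∈ [8/57, 14/57) → index 1
j=3: u_3=209/720 ∈ [14/57, 20/57) → index 2
j=4: u_4=269/720 ∈ [20/57, 25/57) → index 3
j=5: u_5=329/720 ∈ [26/57, 11/19) → index 5
j=6: u_6=389/720 ∈ [26/57, 11/19) → index 5
j=7: u_7=449/720 ∈ [11/19, 12/19) → index 6
j=8: u_8=509/720 ∈ [12/19, 14/19) → index 7
j=9: u_9=569/720 ∈ [14/19, 50/57) → index 8
j=10: u_10=629/720 ∈ [14/19, 50/57) → index 8
j=11: u_11=689/720 ∈ [18/19, 1) → index 11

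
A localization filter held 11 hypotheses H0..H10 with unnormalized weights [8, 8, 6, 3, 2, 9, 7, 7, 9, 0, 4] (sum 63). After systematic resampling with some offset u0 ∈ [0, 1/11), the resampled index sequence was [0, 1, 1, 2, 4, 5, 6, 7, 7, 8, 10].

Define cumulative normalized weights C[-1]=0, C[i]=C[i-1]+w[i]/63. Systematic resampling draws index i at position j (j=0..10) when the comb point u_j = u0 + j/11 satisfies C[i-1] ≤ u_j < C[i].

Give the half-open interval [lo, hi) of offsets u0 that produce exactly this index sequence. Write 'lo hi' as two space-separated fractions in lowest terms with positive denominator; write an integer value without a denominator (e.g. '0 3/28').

32/693 5/77

C = [8/63, 16/63, 22/63, 25/63, 3/7, 4/7, 43/63, 50/63, 59/63, 59/63, 1]
j=0 picked index 0: u0 ∈ [0, 8/63)
j=1 picked index 1: u0 ∈ [25/693, 113/693)
j=2 picked index 1: u0 ∈ [-38/693, 50/693)
j=3 picked index 2: u0 ∈ [-13/693, 53/693)
j=4 picked index 4: u0 ∈ [23/693, 5/77)
j=5 picked index 5: u0 ∈ [-2/77, 9/77)
j=6 picked index 6: u0 ∈ [2/77, 95/693)
j=7 picked index 7: u0 ∈ [32/693, 109/693)
j=8 picked index 7: u0 ∈ [-31/693, 46/693)
j=9 picked index 8: u0 ∈ [-17/693, 82/693)
j=10 picked index 10: u0 ∈ [19/693, 1/11)
intersection: [32/693, 5/77)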